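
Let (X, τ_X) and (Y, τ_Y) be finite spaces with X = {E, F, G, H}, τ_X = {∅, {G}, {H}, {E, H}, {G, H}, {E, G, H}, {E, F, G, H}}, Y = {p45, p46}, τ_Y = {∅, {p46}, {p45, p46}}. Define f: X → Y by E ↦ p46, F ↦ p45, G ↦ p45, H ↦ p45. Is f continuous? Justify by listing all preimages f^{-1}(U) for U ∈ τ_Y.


f is NOT continuous.

Compute f^{-1}(U) for each U ∈ τ_Y:
  U = ∅: f^{-1}(U) = ∅ ∈ τ_X ✓.
  U = {p46}: f^{-1}(U) = {E} ∉ τ_X ✗.
  U = {p45, p46}: f^{-1}(U) = {E, F, G, H} ∈ τ_X ✓.
Found U = {p46} with f^{-1}(U) = {E} not in τ_X. Therefore f is NOT continuous.


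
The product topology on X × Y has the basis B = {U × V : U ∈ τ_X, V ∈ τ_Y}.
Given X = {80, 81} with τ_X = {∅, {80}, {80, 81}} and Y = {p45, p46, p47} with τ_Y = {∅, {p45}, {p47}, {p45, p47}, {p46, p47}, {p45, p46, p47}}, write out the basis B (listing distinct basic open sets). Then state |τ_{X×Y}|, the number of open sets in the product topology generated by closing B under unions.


Basis B = {∅ × ∅, {80} × {p45}, {80} × {p47}, {80} × {p45, p47}, {80, 81} × {p45}, {80} × {p46, p47}, {80, 81} × {p47}, {80} × {p45, p46, p47}, {80, 81} × {p45, p47}, {80, 81} × {p46, p47}, {80, 81} × {p45, p46, p47}}; |τ_{X×Y}| = 18.

Enumerate products U × V with U ∈ τ_X, V ∈ τ_Y (deduplicated):
  ∅ × ∅ = {} (∅)
  {80} × {p45} = {(80,p45)}
  {80} × {p47} = {(80,p47)}
  {80} × {p45, p47} = {(80,p45), (80,p47)}
  {80, 81} × {p45} = {(80,p45), (81,p45)}
  {80} × {p46, p47} = {(80,p46), (80,p47)}
  {80, 81} × {p47} = {(80,p47), (81,p47)}
  {80} × {p45, p46, p47} = {(80,p45), (80,p46), (80,p47)}
  {80, 81} × {p45, p47} = {(80,p45), (80,p47), (81,p45), (81,p47)}
  {80, 81} × {p46, p47} = {(80,p46), (80,p47), (81,p46), (81,p47)}
  {80, 81} × {p45, p46, p47} = {(80,p45), (80,p46), (80,p47), (81,p45), (81,p46), (81,p47)}
These 11 distinct sets form the basis B.
Close under arbitrary unions to get τ_{X×Y}; counting gives |τ_{X×Y}| = 18.


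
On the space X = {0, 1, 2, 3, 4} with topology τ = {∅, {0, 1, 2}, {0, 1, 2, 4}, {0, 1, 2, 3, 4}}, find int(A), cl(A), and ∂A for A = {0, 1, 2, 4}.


int(A) = {0, 1, 2, 4}, cl(A) = {0, 1, 2, 3, 4}, ∂A = {3}.

Closed sets in (X, τ) are complements of opens:
  closed(X, τ) = {∅, {3}, {3, 4}, {0, 1, 2, 3, 4}}.
int(A) = ⋃ {U ∈ τ : U ⊆ A}. Opens contained in A: ∅, {0, 1, 2}, {0, 1, 2, 4}.
Taking the union of these: int(A) = {0, 1, 2, 4}.
cl(A) = ⋂ {C closed : A ⊆ C}. Closed sets containing A: {0, 1, 2, 3, 4}.
Intersecting these: cl(A) = {0, 1, 2, 3, 4}.
∂A = cl(A) ∖ int(A) = {0, 1, 2, 3, 4} ∖ {0, 1, 2, 4} = {3}.


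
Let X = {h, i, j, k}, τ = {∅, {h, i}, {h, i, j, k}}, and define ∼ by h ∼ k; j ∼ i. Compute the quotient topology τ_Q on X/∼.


X/∼ = {[h=k], [i=j]}; |τ_Q| = 2.

Equivalence classes: [h=k], [i=j].
Quotient map π: X → X/∼ sends h ↦ [h=k], i ↦ [i=j], j ↦ [i=j], k ↦ [h=k].
For each subset V ⊆ X/∼, compute π^{-1}(V) ⊆ X and check whether π^{-1}(V) ∈ τ. V is open in τ_Q iff π^{-1}(V) ∈ τ.
  V = {}: π^{-1}(V) = ∅ ∈ τ ✓.
  V = {[h=k]}: π^{-1}(V) = {h, k} ∉ τ ✗.
  V = {[i=j]}: π^{-1}(V) = {i, j} ∉ τ ✗.
  V = {[h=k], [i=j]}: π^{-1}(V) = {h, i, j, k} ∈ τ ✓.
Open sets in the quotient: τ_Q = {{}, {[h=k], [i=j]}} (2 elements).


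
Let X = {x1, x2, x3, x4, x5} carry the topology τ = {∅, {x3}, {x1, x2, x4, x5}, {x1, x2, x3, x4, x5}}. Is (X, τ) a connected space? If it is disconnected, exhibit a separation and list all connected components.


(X, τ) is disconnected; components = [{x3}, {x1, x2, x4, x5}].

Find clopen sets (U ∈ τ with X ∖ U ∈ τ):
  U = ∅, X ∖ U = {x1, x2, x3, x4, x5} — both open, so U is clopen.
  U = {x3}, X ∖ U = {x1, x2, x4, x5} — both open, so U is clopen.
  U = {x1, x2, x4, x5}, X ∖ U = {x3} — both open, so U is clopen.
  U = {x1, x2, x3, x4, x5}, X ∖ U = ∅ — both open, so U is clopen.
Nontrivial clopen(s) exist: e.g. {x3}. So (X, τ) is disconnected.
Compute connected components by grouping points that agree on all clopens:
  component: {x3}
  component: {x1, x2, x4, x5}


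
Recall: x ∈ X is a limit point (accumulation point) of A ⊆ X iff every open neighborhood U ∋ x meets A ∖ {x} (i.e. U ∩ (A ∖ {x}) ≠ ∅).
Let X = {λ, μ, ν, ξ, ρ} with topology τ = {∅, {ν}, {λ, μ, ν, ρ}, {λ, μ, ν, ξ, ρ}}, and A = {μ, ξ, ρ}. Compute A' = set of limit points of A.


A' = {λ, μ, ξ, ρ}

For each x ∈ X, list the open sets U ∈ τ with x ∈ U, then check whether U ∩ (A ∖ {x}) ≠ ∅ for every such U.
  x = λ: opens ∋ x are {λ, μ, ν, ρ}, {λ, μ, ν, ξ, ρ}; each meets A ∖ {λ}, so x IS a limit point.
  x = μ: opens ∋ x are {λ, μ, ν, ρ}, {λ, μ, ν, ξ, ρ}; each meets A ∖ {μ}, so x IS a limit point.
  x = ν: open {ν} ∋ x has {ν} ∩ (A ∖ {ν}) = ∅, so x is NOT a limit point.
  x = ξ: opens ∋ x are {λ, μ, ν, ξ, ρ}; each meets A ∖ {ξ}, so x IS a limit point.
  x = ρ: opens ∋ x are {λ, μ, ν, ρ}, {λ, μ, ν, ξ, ρ}; each meets A ∖ {ρ}, so x IS a limit point.
Collecting: A' = {λ, μ, ξ, ρ}.


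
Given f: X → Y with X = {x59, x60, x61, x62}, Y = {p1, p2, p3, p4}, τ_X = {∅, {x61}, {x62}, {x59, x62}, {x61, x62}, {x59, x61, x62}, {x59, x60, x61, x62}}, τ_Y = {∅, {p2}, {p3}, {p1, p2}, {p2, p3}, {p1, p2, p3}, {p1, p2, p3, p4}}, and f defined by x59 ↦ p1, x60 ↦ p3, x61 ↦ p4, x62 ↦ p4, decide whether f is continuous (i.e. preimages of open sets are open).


f is NOT continuous.

Compute f^{-1}(U) for each U ∈ τ_Y:
  U = ∅: f^{-1}(U) = ∅ ∈ τ_X ✓.
  U = {p2}: f^{-1}(U) = ∅ ∈ τ_X ✓.
  U = {p3}: f^{-1}(U) = {x60} ∉ τ_X ✗.
  U = {p1, p2}: f^{-1}(U) = {x59} ∉ τ_X ✗.
  U = {p2, p3}: f^{-1}(U) = {x60} ∉ τ_X ✗.
  U = {p1, p2, p3}: f^{-1}(U) = {x59, x60} ∉ τ_X ✗.
  U = {p1, p2, p3, p4}: f^{-1}(U) = {x59, x60, x61, x62} ∈ τ_X ✓.
Found U = {p3} with f^{-1}(U) = {x60} not in τ_X. Therefore f is NOT continuous.


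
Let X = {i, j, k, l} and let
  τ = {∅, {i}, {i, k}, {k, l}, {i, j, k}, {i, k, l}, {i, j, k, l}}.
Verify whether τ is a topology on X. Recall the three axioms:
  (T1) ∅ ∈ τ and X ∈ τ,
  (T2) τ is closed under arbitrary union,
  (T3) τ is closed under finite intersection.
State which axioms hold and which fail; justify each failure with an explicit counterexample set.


τ is NOT a topology on X.

Axiom (T1): ∅ ∈ τ? Yes; X ∈ τ? Yes.
Axiom (T2/T3): check pairwise unions and intersections of members of τ.
Counterexample for (T3): {i, k} ∩ {k, l} = {k} ∉ τ. Therefore τ is NOT a topology.


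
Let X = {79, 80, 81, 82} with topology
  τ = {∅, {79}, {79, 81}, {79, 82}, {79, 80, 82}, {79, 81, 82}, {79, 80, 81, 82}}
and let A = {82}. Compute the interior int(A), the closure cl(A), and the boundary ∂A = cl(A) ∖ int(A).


int(A) = ∅, cl(A) = {80, 82}, ∂A = {80, 82}.

Closed sets in (X, τ) are complements of opens:
  closed(X, τ) = {∅, {80}, {81}, {80, 81}, {80, 82}, {80, 81, 82}, {79, 80, 81, 82}}.
int(A) = ⋃ {U ∈ τ : U ⊆ A}. Opens contained in A: ∅.
Taking the union of these: int(A) = ∅.
cl(A) = ⋂ {C closed : A ⊆ C}. Closed sets containing A: {80, 82}, {80, 81, 82}, {79, 80, 81, 82}.
Intersecting these: cl(A) = {80, 82}.
∂A = cl(A) ∖ int(A) = {80, 82} ∖ ∅ = {80, 82}.


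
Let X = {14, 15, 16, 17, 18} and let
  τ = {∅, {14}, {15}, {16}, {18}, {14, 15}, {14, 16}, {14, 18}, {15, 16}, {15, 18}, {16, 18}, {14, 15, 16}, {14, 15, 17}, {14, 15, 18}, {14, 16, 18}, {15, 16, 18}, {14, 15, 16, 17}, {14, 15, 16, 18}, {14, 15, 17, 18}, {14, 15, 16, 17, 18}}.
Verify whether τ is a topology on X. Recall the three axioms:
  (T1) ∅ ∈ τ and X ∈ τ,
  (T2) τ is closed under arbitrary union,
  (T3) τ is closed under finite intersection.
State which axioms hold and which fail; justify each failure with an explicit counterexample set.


τ IS a topology on X.

Axiom (T1): ∅ ∈ τ? Yes; X ∈ τ? Yes.
Axiom (T2/T3): check pairwise unions and intersections of members of τ.
All pairwise intersections and unions checked — each lies in τ. Therefore τ satisfies (T1), (T2), (T3): it IS a topology on X.


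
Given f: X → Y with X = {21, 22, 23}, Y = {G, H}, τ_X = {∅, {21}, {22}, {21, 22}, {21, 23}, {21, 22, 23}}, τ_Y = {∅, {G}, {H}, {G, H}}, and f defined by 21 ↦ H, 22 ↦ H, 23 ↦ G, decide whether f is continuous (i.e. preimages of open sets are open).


f is NOT continuous.

Compute f^{-1}(U) for each U ∈ τ_Y:
  U = ∅: f^{-1}(U) = ∅ ∈ τ_X ✓.
  U = {G}: f^{-1}(U) = {23} ∉ τ_X ✗.
  U = {H}: f^{-1}(U) = {21, 22} ∈ τ_X ✓.
  U = {G, H}: f^{-1}(U) = {21, 22, 23} ∈ τ_X ✓.
Found U = {G} with f^{-1}(U) = {23} not in τ_X. Therefore f is NOT continuous.


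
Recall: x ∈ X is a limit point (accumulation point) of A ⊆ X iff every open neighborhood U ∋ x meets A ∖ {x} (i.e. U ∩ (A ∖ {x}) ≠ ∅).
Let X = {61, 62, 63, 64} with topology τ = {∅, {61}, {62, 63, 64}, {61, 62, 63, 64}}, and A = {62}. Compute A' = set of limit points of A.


A' = {63, 64}

For each x ∈ X, list the open sets U ∈ τ with x ∈ U, then check whether U ∩ (A ∖ {x}) ≠ ∅ for every such U.
  x = 61: open {61} ∋ x has {61} ∩ (A ∖ {61}) = ∅, so x is NOT a limit point.
  x = 62: open {62, 63, 64} ∋ x has {62, 63, 64} ∩ (A ∖ {62}) = ∅, so x is NOT a limit point.
  x = 63: opens ∋ x are {62, 63, 64}, {61, 62, 63, 64}; each meets A ∖ {63}, so x IS a limit point.
  x = 64: opens ∋ x are {62, 63, 64}, {61, 62, 63, 64}; each meets A ∖ {64}, so x IS a limit point.
Collecting: A' = {63, 64}.


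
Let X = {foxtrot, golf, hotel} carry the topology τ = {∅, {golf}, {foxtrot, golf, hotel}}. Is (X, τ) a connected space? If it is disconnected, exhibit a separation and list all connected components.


(X, τ) is connected.

Find clopen sets (U ∈ τ with X ∖ U ∈ τ):
  U = ∅, X ∖ U = {foxtrot, golf, hotel} — both open, so U is clopen.
  U = {foxtrot, golf, hotel}, X ∖ U = ∅ — both open, so U is clopen.
Only trivial clopens (∅ and X) exist, so (X, τ) is connected.
Compute connected components by grouping points that agree on all clopens:
  component: {foxtrot, golf, hotel}


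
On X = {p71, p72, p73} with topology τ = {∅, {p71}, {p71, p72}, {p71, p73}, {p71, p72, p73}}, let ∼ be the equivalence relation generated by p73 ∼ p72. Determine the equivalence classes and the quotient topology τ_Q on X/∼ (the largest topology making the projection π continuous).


X/∼ = {[p71], [p72=p73]}; |τ_Q| = 3.

Equivalence classes: [p71], [p72=p73].
Quotient map π: X → X/∼ sends p71 ↦ [p71], p72 ↦ [p72=p73], p73 ↦ [p72=p73].
For each subset V ⊆ X/∼, compute π^{-1}(V) ⊆ X and check whether π^{-1}(V) ∈ τ. V is open in τ_Q iff π^{-1}(V) ∈ τ.
  V = {}: π^{-1}(V) = ∅ ∈ τ ✓.
  V = {[p71]}: π^{-1}(V) = {p71} ∈ τ ✓.
  V = {[p72=p73]}: π^{-1}(V) = {p72, p73} ∉ τ ✗.
  V = {[p71], [p72=p73]}: π^{-1}(V) = {p71, p72, p73} ∈ τ ✓.
Open sets in the quotient: τ_Q = {{}, {[p71]}, {[p71], [p72=p73]}} (3 elements).


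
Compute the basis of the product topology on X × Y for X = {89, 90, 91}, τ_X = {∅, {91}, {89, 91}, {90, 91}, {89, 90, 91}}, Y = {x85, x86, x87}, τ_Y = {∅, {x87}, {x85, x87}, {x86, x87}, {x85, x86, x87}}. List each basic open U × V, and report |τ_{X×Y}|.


Basis B = {∅ × ∅, {91} × {x87}, {89, 91} × {x87}, {90, 91} × {x87}, {91} × {x85, x87}, {91} × {x86, x87}, {89, 90, 91} × {x87}, {91} × {x85, x86, x87}, {89, 91} × {x85, x87}, {89, 91} × {x86, x87}, {90, 91} × {x85, x87}, {90, 91} × {x86, x87}, {89, 91} × {x85, x86, x87}, {89, 90, 91} × {x85, x87}, {89, 90, 91} × {x86, x87}, {90, 91} × {x85, x86, x87}, {89, 90, 91} × {x85, x86, x87}}; |τ_{X×Y}| = 48.

Enumerate products U × V with U ∈ τ_X, V ∈ τ_Y (deduplicated):
  ∅ × ∅ = {} (∅)
  {91} × {x87} = {(91,x87)}
  {89, 91} × {x87} = {(89,x87), (91,x87)}
  {90, 91} × {x87} = {(90,x87), (91,x87)}
  {91} × {x85, x87} = {(91,x85), (91,x87)}
  {91} × {x86, x87} = {(91,x86), (91,x87)}
  {89, 90, 91} × {x87} = {(89,x87), (90,x87), (91,x87)}
  {91} × {x85, x86, x87} = {(91,x85), (91,x86), (91,x87)}
  {89, 91} × {x85, x87} = {(89,x85), (89,x87), (91,x85), (91,x87)}
  {89, 91} × {x86, x87} = {(89,x86), (89,x87), (91,x86), (91,x87)}
  {90, 91} × {x85, x87} = {(90,x85), (90,x87), (91,x85), (91,x87)}
  {90, 91} × {x86, x87} = {(90,x86), (90,x87), (91,x86), (91,x87)}
  {89, 91} × {x85, x86, x87} = {(89,x85), (89,x86), (89,x87), (91,x85), (91,x86), (91,x87)}
  {89, 90, 91} × {x85, x87} = {(89,x85), (89,x87), (90,x85), (90,x87), (91,x85), (91,x87)}
  {89, 90, 91} × {x86, x87} = {(89,x86), (89,x87), (90,x86), (90,x87), (91,x86), (91,x87)}
  {90, 91} × {x85, x86, x87} = {(90,x85), (90,x86), (90,x87), (91,x85), (91,x86), (91,x87)}
  {89, 90, 91} × {x85, x86, x87} = {(89,x85), (89,x86), (89,x87), (90,x85), (90,x86), (90,x87), (91,x85), (91,x86), (91,x87)}
These 17 distinct sets form the basis B.
Close under arbitrary unions to get τ_{X×Y}; counting gives |τ_{X×Y}| = 48.


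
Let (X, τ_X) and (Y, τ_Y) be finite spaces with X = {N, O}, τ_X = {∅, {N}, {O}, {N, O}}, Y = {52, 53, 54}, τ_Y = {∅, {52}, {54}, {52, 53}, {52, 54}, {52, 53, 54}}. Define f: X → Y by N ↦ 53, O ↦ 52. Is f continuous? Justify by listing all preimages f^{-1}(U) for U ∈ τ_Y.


f IS continuous.

Compute f^{-1}(U) for each U ∈ τ_Y:
  U = ∅: f^{-1}(U) = ∅ ∈ τ_X ✓.
  U = {52}: f^{-1}(U) = {O} ∈ τ_X ✓.
  U = {54}: f^{-1}(U) = ∅ ∈ τ_X ✓.
  U = {52, 53}: f^{-1}(U) = {N, O} ∈ τ_X ✓.
  U = {52, 54}: f^{-1}(U) = {O} ∈ τ_X ✓.
  U = {52, 53, 54}: f^{-1}(U) = {N, O} ∈ τ_X ✓.
Every preimage lies in τ_X, so f IS continuous.


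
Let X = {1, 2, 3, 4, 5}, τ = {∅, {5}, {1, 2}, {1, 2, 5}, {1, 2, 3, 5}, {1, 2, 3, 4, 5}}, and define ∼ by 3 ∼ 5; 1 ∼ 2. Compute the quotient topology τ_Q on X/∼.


X/∼ = {[1=2], [3=5], [4]}; |τ_Q| = 4.

Equivalence classes: [1=2], [3=5], [4].
Quotient map π: X → X/∼ sends 1 ↦ [1=2], 2 ↦ [1=2], 3 ↦ [3=5], 4 ↦ [4], 5 ↦ [3=5].
For each subset V ⊆ X/∼, compute π^{-1}(V) ⊆ X and check whether π^{-1}(V) ∈ τ. V is open in τ_Q iff π^{-1}(V) ∈ τ.
  V = {}: π^{-1}(V) = ∅ ∈ τ ✓.
  V = {[1=2]}: π^{-1}(V) = {1, 2} ∈ τ ✓.
  V = {[3=5]}: π^{-1}(V) = {3, 5} ∉ τ ✗.
  V = {[1=2], [3=5]}: π^{-1}(V) = {1, 2, 3, 5} ∈ τ ✓.
  V = {[4]}: π^{-1}(V) = {4} ∉ τ ✗.
  V = {[1=2], [4]}: π^{-1}(V) = {1, 2, 4} ∉ τ ✗.
  V = {[3=5], [4]}: π^{-1}(V) = {3, 4, 5} ∉ τ ✗.
  V = {[1=2], [3=5], [4]}: π^{-1}(V) = {1, 2, 3, 4, 5} ∈ τ ✓.
Open sets in the quotient: τ_Q = {{}, {[1=2]}, {[1=2], [3=5]}, {[1=2], [3=5], [4]}} (4 elements).


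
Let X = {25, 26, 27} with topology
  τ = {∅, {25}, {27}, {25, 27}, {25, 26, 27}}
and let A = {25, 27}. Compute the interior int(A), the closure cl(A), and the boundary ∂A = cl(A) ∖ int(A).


int(A) = {25, 27}, cl(A) = {25, 26, 27}, ∂A = {26}.

Closed sets in (X, τ) are complements of opens:
  closed(X, τ) = {∅, {26}, {25, 26}, {26, 27}, {25, 26, 27}}.
int(A) = ⋃ {U ∈ τ : U ⊆ A}. Opens contained in A: ∅, {25}, {27}, {25, 27}.
Taking the union of these: int(A) = {25, 27}.
cl(A) = ⋂ {C closed : A ⊆ C}. Closed sets containing A: {25, 26, 27}.
Intersecting these: cl(A) = {25, 26, 27}.
∂A = cl(A) ∖ int(A) = {25, 26, 27} ∖ {25, 27} = {26}.


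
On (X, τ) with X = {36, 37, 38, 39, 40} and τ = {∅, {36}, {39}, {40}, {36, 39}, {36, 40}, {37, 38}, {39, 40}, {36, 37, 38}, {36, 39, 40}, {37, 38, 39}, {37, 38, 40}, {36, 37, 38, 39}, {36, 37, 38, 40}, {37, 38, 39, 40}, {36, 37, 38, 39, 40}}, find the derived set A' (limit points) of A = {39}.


A' = ∅

For each x ∈ X, list the open sets U ∈ τ with x ∈ U, then check whether U ∩ (A ∖ {x}) ≠ ∅ for every such U.
  x = 36: open {36} ∋ x has {36} ∩ (A ∖ {36}) = ∅, so x is NOT a limit point.
  x = 37: open {37, 38} ∋ x has {37, 38} ∩ (A ∖ {37}) = ∅, so x is NOT a limit point.
  x = 38: open {37, 38} ∋ x has {37, 38} ∩ (A ∖ {38}) = ∅, so x is NOT a limit point.
  x = 39: open {39} ∋ x has {39} ∩ (A ∖ {39}) = ∅, so x is NOT a limit point.
  x = 40: open {40} ∋ x has {40} ∩ (A ∖ {40}) = ∅, so x is NOT a limit point.
Collecting: A' = ∅.


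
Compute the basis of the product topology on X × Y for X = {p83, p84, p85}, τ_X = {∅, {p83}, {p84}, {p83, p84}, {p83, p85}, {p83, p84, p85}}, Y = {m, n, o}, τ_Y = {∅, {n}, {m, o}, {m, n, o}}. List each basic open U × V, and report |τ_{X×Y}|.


Basis B = {∅ × ∅, {p83} × {n}, {p84} × {n}, {p83} × {m, o}, {p83, p84} × {n}, {p83, p85} × {n}, {p84} × {m, o}, {p83} × {m, n, o}, {p83, p84, p85} × {n}, {p84} × {m, n, o}, {p83, p84} × {m, o}, {p83, p85} × {m, o}, {p83, p84} × {m, n, o}, {p83, p85} × {m, n, o}, {p83, p84, p85} × {m, o}, {p83, p84, p85} × {m, n, o}}; |τ_{X×Y}| = 36.

Enumerate products U × V with U ∈ τ_X, V ∈ τ_Y (deduplicated):
  ∅ × ∅ = {} (∅)
  {p83} × {n} = {(p83,n)}
  {p84} × {n} = {(p84,n)}
  {p83} × {m, o} = {(p83,m), (p83,o)}
  {p83, p84} × {n} = {(p83,n), (p84,n)}
  {p83, p85} × {n} = {(p83,n), (p85,n)}
  {p84} × {m, o} = {(p84,m), (p84,o)}
  {p83} × {m, n, o} = {(p83,m), (p83,n), (p83,o)}
  {p83, p84, p85} × {n} = {(p83,n), (p84,n), (p85,n)}
  {p84} × {m, n, o} = {(p84,m), (p84,n), (p84,o)}
  {p83, p84} × {m, o} = {(p83,m), (p83,o), (p84,m), (p84,o)}
  {p83, p85} × {m, o} = {(p83,m), (p83,o), (p85,m), (p85,o)}
  {p83, p84} × {m, n, o} = {(p83,m), (p83,n), (p83,o), (p84,m), (p84,n), (p84,o)}
  {p83, p85} × {m, n, o} = {(p83,m), (p83,n), (p83,o), (p85,m), (p85,n), (p85,o)}
  {p83, p84, p85} × {m, o} = {(p83,m), (p83,o), (p84,m), (p84,o), (p85,m), (p85,o)}
  {p83, p84, p85} × {m, n, o} = {(p83,m), (p83,n), (p83,o), (p84,m), (p84,n), (p84,o), (p85,m), (p85,n), (p85,o)}
These 16 distinct sets form the basis B.
Close under arbitrary unions to get τ_{X×Y}; counting gives |τ_{X×Y}| = 36.


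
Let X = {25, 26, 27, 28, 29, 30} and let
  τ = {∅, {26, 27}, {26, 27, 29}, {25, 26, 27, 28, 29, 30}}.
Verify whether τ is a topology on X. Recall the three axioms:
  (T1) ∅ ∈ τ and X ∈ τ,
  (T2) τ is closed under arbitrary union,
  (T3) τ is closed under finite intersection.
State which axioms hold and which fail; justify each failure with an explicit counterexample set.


τ IS a topology on X.

Axiom (T1): ∅ ∈ τ? Yes; X ∈ τ? Yes.
Axiom (T2/T3): check pairwise unions and intersections of members of τ.
All pairwise intersections and unions checked — each lies in τ. Therefore τ satisfies (T1), (T2), (T3): it IS a topology on X.


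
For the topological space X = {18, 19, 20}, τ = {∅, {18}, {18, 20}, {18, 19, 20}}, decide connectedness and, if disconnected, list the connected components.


(X, τ) is connected.

Find clopen sets (U ∈ τ with X ∖ U ∈ τ):
  U = ∅, X ∖ U = {18, 19, 20} — both open, so U is clopen.
  U = {18, 19, 20}, X ∖ U = ∅ — both open, so U is clopen.
Only trivial clopens (∅ and X) exist, so (X, τ) is connected.
Compute connected components by grouping points that agree on all clopens:
  component: {18, 19, 20}


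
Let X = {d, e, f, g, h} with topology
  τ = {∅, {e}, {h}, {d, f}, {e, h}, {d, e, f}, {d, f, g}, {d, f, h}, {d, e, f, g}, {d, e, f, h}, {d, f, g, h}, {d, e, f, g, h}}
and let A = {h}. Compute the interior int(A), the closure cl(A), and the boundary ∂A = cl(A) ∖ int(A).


int(A) = {h}, cl(A) = {h}, ∂A = ∅.

Closed sets in (X, τ) are complements of opens:
  closed(X, τ) = {∅, {e}, {g}, {h}, {e, g}, {e, h}, {g, h}, {d, f, g}, {e, g, h}, {d, e, f, g}, {d, f, g, h}, {d, e, f, g, h}}.
int(A) = ⋃ {U ∈ τ : U ⊆ A}. Opens contained in A: ∅, {h}.
Taking the union of these: int(A) = {h}.
cl(A) = ⋂ {C closed : A ⊆ C}. Closed sets containing A: {h}, {e, h}, {g, h}, {e, g, h}, {d, f, g, h}, {d, e, f, g, h}.
Intersecting these: cl(A) = {h}.
∂A = cl(A) ∖ int(A) = {h} ∖ {h} = ∅.


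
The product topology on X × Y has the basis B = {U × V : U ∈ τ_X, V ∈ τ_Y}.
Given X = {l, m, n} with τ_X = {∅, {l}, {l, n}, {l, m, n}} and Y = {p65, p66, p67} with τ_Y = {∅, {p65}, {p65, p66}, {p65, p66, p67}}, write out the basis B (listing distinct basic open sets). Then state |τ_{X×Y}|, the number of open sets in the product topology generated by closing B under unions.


Basis B = {∅ × ∅, {l} × {p65}, {l} × {p65, p66}, {l, n} × {p65}, {l} × {p65, p66, p67}, {l, m, n} × {p65}, {l, n} × {p65, p66}, {l, n} × {p65, p66, p67}, {l, m, n} × {p65, p66}, {l, m, n} × {p65, p66, p67}}; |τ_{X×Y}| = 20.

Enumerate products U × V with U ∈ τ_X, V ∈ τ_Y (deduplicated):
  ∅ × ∅ = {} (∅)
  {l} × {p65} = {(l,p65)}
  {l} × {p65, p66} = {(l,p65), (l,p66)}
  {l, n} × {p65} = {(l,p65), (n,p65)}
  {l} × {p65, p66, p67} = {(l,p65), (l,p66), (l,p67)}
  {l, m, n} × {p65} = {(l,p65), (m,p65), (n,p65)}
  {l, n} × {p65, p66} = {(l,p65), (l,p66), (n,p65), (n,p66)}
  {l, n} × {p65, p66, p67} = {(l,p65), (l,p66), (l,p67), (n,p65), (n,p66), (n,p67)}
  {l, m, n} × {p65, p66} = {(l,p65), (l,p66), (m,p65), (m,p66), (n,p65), (n,p66)}
  {l, m, n} × {p65, p66, p67} = {(l,p65), (l,p66), (l,p67), (m,p65), (m,p66), (m,p67), (n,p65), (n,p66), (n,p67)}
These 10 distinct sets form the basis B.
Close under arbitrary unions to get τ_{X×Y}; counting gives |τ_{X×Y}| = 20.


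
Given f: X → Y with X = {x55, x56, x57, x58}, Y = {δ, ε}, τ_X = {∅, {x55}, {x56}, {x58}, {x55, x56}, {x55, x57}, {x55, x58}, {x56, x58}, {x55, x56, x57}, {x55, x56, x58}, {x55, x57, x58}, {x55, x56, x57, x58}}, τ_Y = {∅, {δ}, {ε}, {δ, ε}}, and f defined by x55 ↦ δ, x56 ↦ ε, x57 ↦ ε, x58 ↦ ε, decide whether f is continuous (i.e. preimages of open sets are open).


f is NOT continuous.

Compute f^{-1}(U) for each U ∈ τ_Y:
  U = ∅: f^{-1}(U) = ∅ ∈ τ_X ✓.
  U = {δ}: f^{-1}(U) = {x55} ∈ τ_X ✓.
  U = {ε}: f^{-1}(U) = {x56, x57, x58} ∉ τ_X ✗.
  U = {δ, ε}: f^{-1}(U) = {x55, x56, x57, x58} ∈ τ_X ✓.
Found U = {ε} with f^{-1}(U) = {x56, x57, x58} not in τ_X. Therefore f is NOT continuous.


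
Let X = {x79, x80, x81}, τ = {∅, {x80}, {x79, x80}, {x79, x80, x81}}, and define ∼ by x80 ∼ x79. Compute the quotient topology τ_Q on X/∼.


X/∼ = {[x79=x80], [x81]}; |τ_Q| = 3.

Equivalence classes: [x79=x80], [x81].
Quotient map π: X → X/∼ sends x79 ↦ [x79=x80], x80 ↦ [x79=x80], x81 ↦ [x81].
For each subset V ⊆ X/∼, compute π^{-1}(V) ⊆ X and check whether π^{-1}(V) ∈ τ. V is open in τ_Q iff π^{-1}(V) ∈ τ.
  V = {}: π^{-1}(V) = ∅ ∈ τ ✓.
  V = {[x79=x80]}: π^{-1}(V) = {x79, x80} ∈ τ ✓.
  V = {[x81]}: π^{-1}(V) = {x81} ∉ τ ✗.
  V = {[x79=x80], [x81]}: π^{-1}(V) = {x79, x80, x81} ∈ τ ✓.
Open sets in the quotient: τ_Q = {{}, {[x79=x80]}, {[x79=x80], [x81]}} (3 elements).


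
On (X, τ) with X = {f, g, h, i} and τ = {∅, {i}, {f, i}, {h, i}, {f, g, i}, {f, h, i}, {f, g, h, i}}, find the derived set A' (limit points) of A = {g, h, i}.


A' = {f, g, h}

For each x ∈ X, list the open sets U ∈ τ with x ∈ U, then check whether U ∩ (A ∖ {x}) ≠ ∅ for every such U.
  x = f: opens ∋ x are {f, i}, {f, g, i}, {f, h, i}, {f, g, h, i}; each meets A ∖ {f}, so x IS a limit point.
  x = g: opens ∋ x are {f, g, i}, {f, g, h, i}; each meets A ∖ {g}, so x IS a limit point.
  x = h: opens ∋ x are {h, i}, {f, h, i}, {f, g, h, i}; each meets A ∖ {h}, so x IS a limit point.
  x = i: open {i} ∋ x has {i} ∩ (A ∖ {i}) = ∅, so x is NOT a limit point.
Collecting: A' = {f, g, h}.


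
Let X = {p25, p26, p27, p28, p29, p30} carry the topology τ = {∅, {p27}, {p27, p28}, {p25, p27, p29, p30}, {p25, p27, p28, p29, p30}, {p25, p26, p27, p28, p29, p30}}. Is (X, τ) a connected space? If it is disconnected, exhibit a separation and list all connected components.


(X, τ) is connected.

Find clopen sets (U ∈ τ with X ∖ U ∈ τ):
  U = ∅, X ∖ U = {p25, p26, p27, p28, p29, p30} — both open, so U is clopen.
  U = {p25, p26, p27, p28, p29, p30}, X ∖ U = ∅ — both open, so U is clopen.
Only trivial clopens (∅ and X) exist, so (X, τ) is connected.
Compute connected components by grouping points that agree on all clopens:
  component: {p25, p26, p27, p28, p29, p30}


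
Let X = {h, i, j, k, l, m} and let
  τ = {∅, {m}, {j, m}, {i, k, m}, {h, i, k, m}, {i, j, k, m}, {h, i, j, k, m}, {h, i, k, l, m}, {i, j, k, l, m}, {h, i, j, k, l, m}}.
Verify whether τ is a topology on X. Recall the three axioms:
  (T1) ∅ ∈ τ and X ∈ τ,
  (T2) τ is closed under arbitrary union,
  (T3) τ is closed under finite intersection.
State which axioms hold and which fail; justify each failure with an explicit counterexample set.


τ is NOT a topology on X.

Axiom (T1): ∅ ∈ τ? Yes; X ∈ τ? Yes.
Axiom (T2/T3): check pairwise unions and intersections of members of τ.
Counterexample for (T3): {h, i, k, l, m} ∩ {i, j, k, l, m} = {i, k, l, m} ∉ τ. Therefore τ is NOT a topology.


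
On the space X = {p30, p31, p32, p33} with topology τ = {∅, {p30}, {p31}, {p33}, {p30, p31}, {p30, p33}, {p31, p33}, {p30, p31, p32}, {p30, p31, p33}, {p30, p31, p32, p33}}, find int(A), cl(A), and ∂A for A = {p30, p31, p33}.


int(A) = {p30, p31, p33}, cl(A) = {p30, p31, p32, p33}, ∂A = {p32}.

Closed sets in (X, τ) are complements of opens:
  closed(X, τ) = {∅, {p32}, {p33}, {p30, p32}, {p31, p32}, {p32, p33}, {p30, p31, p32}, {p30, p32, p33}, {p31, p32, p33}, {p30, p31, p32, p33}}.
int(A) = ⋃ {U ∈ τ : U ⊆ A}. Opens contained in A: ∅, {p30}, {p31}, {p33}, {p30, p31}, {p30, p33}, {p31, p33}, {p30, p31, p33}.
Taking the union of these: int(A) = {p30, p31, p33}.
cl(A) = ⋂ {C closed : A ⊆ C}. Closed sets containing A: {p30, p31, p32, p33}.
Intersecting these: cl(A) = {p30, p31, p32, p33}.
∂A = cl(A) ∖ int(A) = {p30, p31, p32, p33} ∖ {p30, p31, p33} = {p32}.


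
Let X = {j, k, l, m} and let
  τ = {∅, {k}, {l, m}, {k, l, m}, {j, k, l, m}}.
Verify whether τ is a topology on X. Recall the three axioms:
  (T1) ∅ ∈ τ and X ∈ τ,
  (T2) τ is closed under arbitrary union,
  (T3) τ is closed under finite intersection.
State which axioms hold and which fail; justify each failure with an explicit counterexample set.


τ IS a topology on X.

Axiom (T1): ∅ ∈ τ? Yes; X ∈ τ? Yes.
Axiom (T2/T3): check pairwise unions and intersections of members of τ.
All pairwise intersections and unions checked — each lies in τ. Therefore τ satisfies (T1), (T2), (T3): it IS a topology on X.


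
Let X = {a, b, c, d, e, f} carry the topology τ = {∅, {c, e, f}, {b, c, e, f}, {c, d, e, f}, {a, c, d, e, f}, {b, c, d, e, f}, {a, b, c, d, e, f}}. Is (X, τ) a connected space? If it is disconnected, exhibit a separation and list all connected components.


(X, τ) is connected.

Find clopen sets (U ∈ τ with X ∖ U ∈ τ):
  U = ∅, X ∖ U = {a, b, c, d, e, f} — both open, so U is clopen.
  U = {a, b, c, d, e, f}, X ∖ U = ∅ — both open, so U is clopen.
Only trivial clopens (∅ and X) exist, so (X, τ) is connected.
Compute connected components by grouping points that agree on all clopens:
  component: {a, b, c, d, e, f}


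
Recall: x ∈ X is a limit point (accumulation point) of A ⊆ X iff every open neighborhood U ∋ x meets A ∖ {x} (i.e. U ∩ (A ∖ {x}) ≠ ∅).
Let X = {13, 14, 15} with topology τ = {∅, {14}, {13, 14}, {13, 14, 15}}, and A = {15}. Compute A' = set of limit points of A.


A' = ∅

For each x ∈ X, list the open sets U ∈ τ with x ∈ U, then check whether U ∩ (A ∖ {x}) ≠ ∅ for every such U.
  x = 13: open {13, 14} ∋ x has {13, 14} ∩ (A ∖ {13}) = ∅, so x is NOT a limit point.
  x = 14: open {14} ∋ x has {14} ∩ (A ∖ {14}) = ∅, so x is NOT a limit point.
  x = 15: open {13, 14, 15} ∋ x has {13, 14, 15} ∩ (A ∖ {15}) = ∅, so x is NOT a limit point.
Collecting: A' = ∅.


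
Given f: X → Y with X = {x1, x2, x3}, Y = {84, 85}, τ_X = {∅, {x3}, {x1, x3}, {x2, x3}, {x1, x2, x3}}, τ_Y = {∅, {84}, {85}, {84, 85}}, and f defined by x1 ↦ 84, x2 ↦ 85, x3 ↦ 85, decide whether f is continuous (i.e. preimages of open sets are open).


f is NOT continuous.

Compute f^{-1}(U) for each U ∈ τ_Y:
  U = ∅: f^{-1}(U) = ∅ ∈ τ_X ✓.
  U = {84}: f^{-1}(U) = {x1} ∉ τ_X ✗.
  U = {85}: f^{-1}(U) = {x2, x3} ∈ τ_X ✓.
  U = {84, 85}: f^{-1}(U) = {x1, x2, x3} ∈ τ_X ✓.
Found U = {84} with f^{-1}(U) = {x1} not in τ_X. Therefore f is NOT continuous.


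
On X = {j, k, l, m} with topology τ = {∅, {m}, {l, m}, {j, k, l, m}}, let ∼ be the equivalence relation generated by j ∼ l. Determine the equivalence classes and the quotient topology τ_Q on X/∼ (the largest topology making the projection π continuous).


X/∼ = {[j=l], [k], [m]}; |τ_Q| = 3.

Equivalence classes: [j=l], [k], [m].
Quotient map π: X → X/∼ sends j ↦ [j=l], k ↦ [k], l ↦ [j=l], m ↦ [m].
For each subset V ⊆ X/∼, compute π^{-1}(V) ⊆ X and check whether π^{-1}(V) ∈ τ. V is open in τ_Q iff π^{-1}(V) ∈ τ.
  V = {}: π^{-1}(V) = ∅ ∈ τ ✓.
  V = {[j=l]}: π^{-1}(V) = {j, l} ∉ τ ✗.
  V = {[k]}: π^{-1}(V) = {k} ∉ τ ✗.
  V = {[j=l], [k]}: π^{-1}(V) = {j, k, l} ∉ τ ✗.
  V = {[m]}: π^{-1}(V) = {m} ∈ τ ✓.
  V = {[j=l], [m]}: π^{-1}(V) = {j, l, m} ∉ τ ✗.
  V = {[k], [m]}: π^{-1}(V) = {k, m} ∉ τ ✗.
  V = {[j=l], [k], [m]}: π^{-1}(V) = {j, k, l, m} ∈ τ ✓.
Open sets in the quotient: τ_Q = {{}, {[m]}, {[j=l], [k], [m]}} (3 elements).


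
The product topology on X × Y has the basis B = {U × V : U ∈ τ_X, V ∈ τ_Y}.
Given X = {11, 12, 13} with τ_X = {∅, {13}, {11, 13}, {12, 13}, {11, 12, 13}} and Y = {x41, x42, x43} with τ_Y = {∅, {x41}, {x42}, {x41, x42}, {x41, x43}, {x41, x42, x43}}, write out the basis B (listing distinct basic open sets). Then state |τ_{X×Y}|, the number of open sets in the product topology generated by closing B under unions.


Basis B = {∅ × ∅, {13} × {x41}, {13} × {x42}, {11, 13} × {x41}, {11, 13} × {x42}, {12, 13} × {x41}, {12, 13} × {x42}, {13} × {x41, x42}, {13} × {x41, x43}, {11, 12, 13} × {x41}, {11, 12, 13} × {x42}, {13} × {x41, x42, x43}, {11, 13} × {x41, x42}, {11, 13} × {x41, x43}, {12, 13} × {x41, x42}, {12, 13} × {x41, x43}, {11, 13} × {x41, x42, x43}, {11, 12, 13} × {x41, x42}, {11, 12, 13} × {x41, x43}, {12, 13} × {x41, x42, x43}, {11, 12, 13} × {x41, x42, x43}}; |τ_{X×Y}| = 70.

Enumerate products U × V with U ∈ τ_X, V ∈ τ_Y (deduplicated):
  ∅ × ∅ = {} (∅)
  {13} × {x41} = {(13,x41)}
  {13} × {x42} = {(13,x42)}
  {11, 13} × {x41} = {(11,x41), (13,x41)}
  {11, 13} × {x42} = {(11,x42), (13,x42)}
  {12, 13} × {x41} = {(12,x41), (13,x41)}
  {12, 13} × {x42} = {(12,x42), (13,x42)}
  {13} × {x41, x42} = {(13,x41), (13,x42)}
  {13} × {x41, x43} = {(13,x41), (13,x43)}
  {11, 12, 13} × {x41} = {(11,x41), (12,x41), (13,x41)}
  {11, 12, 13} × {x42} = {(11,x42), (12,x42), (13,x42)}
  {13} × {x41, x42, x43} = {(13,x41), (13,x42), (13,x43)}
  {11, 13} × {x41, x42} = {(11,x41), (11,x42), (13,x41), (13,x42)}
  {11, 13} × {x41, x43} = {(11,x41), (11,x43), (13,x41), (13,x43)}
  {12, 13} × {x41, x42} = {(12,x41), (12,x42), (13,x41), (13,x42)}
  {12, 13} × {x41, x43} = {(12,x41), (12,x43), (13,x41), (13,x43)}
  {11, 13} × {x41, x42, x43} = {(11,x41), (11,x42), (11,x43), (13,x41), (13,x42), (13,x43)}
  {11, 12, 13} × {x41, x42} = {(11,x41), (11,x42), (12,x41), (12,x42), (13,x41), (13,x42)}
  {11, 12, 13} × {x41, x43} = {(11,x41), (11,x43), (12,x41), (12,x43), (13,x41), (13,x43)}
  {12, 13} × {x41, x42, x43} = {(12,x41), (12,x42), (12,x43), (13,x41), (13,x42), (13,x43)}
  {11, 12, 13} × {x41, x42, x43} = {(11,x41), (11,x42), (11,x43), (12,x41), (12,x42), (12,x43), (13,x41), (13,x42), (13,x43)}
These 21 distinct sets form the basis B.
Close under arbitrary unions to get τ_{X×Y}; counting gives |τ_{X×Y}| = 70.


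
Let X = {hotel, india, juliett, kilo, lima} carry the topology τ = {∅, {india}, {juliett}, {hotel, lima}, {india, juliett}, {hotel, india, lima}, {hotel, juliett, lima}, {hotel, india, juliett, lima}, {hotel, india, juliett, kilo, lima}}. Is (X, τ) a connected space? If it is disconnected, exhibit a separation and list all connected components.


(X, τ) is connected.

Find clopen sets (U ∈ τ with X ∖ U ∈ τ):
  U = ∅, X ∖ U = {hotel, india, juliett, kilo, lima} — both open, so U is clopen.
  U = {hotel, india, juliett, kilo, lima}, X ∖ U = ∅ — both open, so U is clopen.
Only trivial clopens (∅ and X) exist, so (X, τ) is connected.
Compute connected components by grouping points that agree on all clopens:
  component: {hotel, india, juliett, kilo, lima}


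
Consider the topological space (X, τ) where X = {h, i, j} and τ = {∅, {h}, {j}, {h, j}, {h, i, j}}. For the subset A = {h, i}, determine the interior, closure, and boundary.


int(A) = {h}, cl(A) = {h, i}, ∂A = {i}.

Closed sets in (X, τ) are complements of opens:
  closed(X, τ) = {∅, {i}, {h, i}, {i, j}, {h, i, j}}.
int(A) = ⋃ {U ∈ τ : U ⊆ A}. Opens contained in A: ∅, {h}.
Taking the union of these: int(A) = {h}.
cl(A) = ⋂ {C closed : A ⊆ C}. Closed sets containing A: {h, i}, {h, i, j}.
Intersecting these: cl(A) = {h, i}.
∂A = cl(A) ∖ int(A) = {h, i} ∖ {h} = {i}.


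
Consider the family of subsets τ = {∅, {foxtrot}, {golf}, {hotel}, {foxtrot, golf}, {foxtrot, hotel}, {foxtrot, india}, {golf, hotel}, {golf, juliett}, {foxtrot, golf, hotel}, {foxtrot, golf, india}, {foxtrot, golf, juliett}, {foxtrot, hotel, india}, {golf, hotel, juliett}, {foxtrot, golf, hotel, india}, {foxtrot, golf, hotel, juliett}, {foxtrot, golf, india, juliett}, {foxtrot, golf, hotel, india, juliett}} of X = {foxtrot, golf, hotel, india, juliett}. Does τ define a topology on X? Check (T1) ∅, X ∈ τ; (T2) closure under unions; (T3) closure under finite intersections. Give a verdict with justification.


τ IS a topology on X.

Axiom (T1): ∅ ∈ τ? Yes; X ∈ τ? Yes.
Axiom (T2/T3): check pairwise unions and intersections of members of τ.
All pairwise intersections and unions checked — each lies in τ. Therefore τ satisfies (T1), (T2), (T3): it IS a topology on X.


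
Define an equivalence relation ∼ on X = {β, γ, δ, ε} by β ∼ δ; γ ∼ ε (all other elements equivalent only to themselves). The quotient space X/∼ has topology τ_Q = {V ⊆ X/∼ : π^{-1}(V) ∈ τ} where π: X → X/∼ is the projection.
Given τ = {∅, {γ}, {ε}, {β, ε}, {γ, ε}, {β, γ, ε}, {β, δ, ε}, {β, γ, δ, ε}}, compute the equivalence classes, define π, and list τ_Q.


X/∼ = {[β=δ], [γ=ε]}; |τ_Q| = 3.

Equivalence classes: [β=δ], [γ=ε].
Quotient map π: X → X/∼ sends β ↦ [β=δ], γ ↦ [γ=ε], δ ↦ [β=δ], ε ↦ [γ=ε].
For each subset V ⊆ X/∼, compute π^{-1}(V) ⊆ X and check whether π^{-1}(V) ∈ τ. V is open in τ_Q iff π^{-1}(V) ∈ τ.
  V = {}: π^{-1}(V) = ∅ ∈ τ ✓.
  V = {[β=δ]}: π^{-1}(V) = {β, δ} ∉ τ ✗.
  V = {[γ=ε]}: π^{-1}(V) = {γ, ε} ∈ τ ✓.
  V = {[β=δ], [γ=ε]}: π^{-1}(V) = {β, γ, δ, ε} ∈ τ ✓.
Open sets in the quotient: τ_Q = {{}, {[γ=ε]}, {[β=δ], [γ=ε]}} (3 elements).


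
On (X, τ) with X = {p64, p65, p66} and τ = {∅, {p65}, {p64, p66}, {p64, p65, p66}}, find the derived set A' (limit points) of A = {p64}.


A' = {p66}

For each x ∈ X, list the open sets U ∈ τ with x ∈ U, then check whether U ∩ (A ∖ {x}) ≠ ∅ for every such U.
  x = p64: open {p64, p66} ∋ x has {p64, p66} ∩ (A ∖ {p64}) = ∅, so x is NOT a limit point.
  x = p65: open {p65} ∋ x has {p65} ∩ (A ∖ {p65}) = ∅, so x is NOT a limit point.
  x = p66: opens ∋ x are {p64, p66}, {p64, p65, p66}; each meets A ∖ {p66}, so x IS a limit point.
Collecting: A' = {p66}.


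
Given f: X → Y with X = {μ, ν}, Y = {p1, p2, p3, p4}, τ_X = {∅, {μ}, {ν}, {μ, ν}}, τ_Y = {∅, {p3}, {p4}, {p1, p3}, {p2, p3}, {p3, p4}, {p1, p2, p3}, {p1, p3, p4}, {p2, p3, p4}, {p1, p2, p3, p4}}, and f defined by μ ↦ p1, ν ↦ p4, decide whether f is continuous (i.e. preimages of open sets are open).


f IS continuous.

Compute f^{-1}(U) for each U ∈ τ_Y:
  U = ∅: f^{-1}(U) = ∅ ∈ τ_X ✓.
  U = {p3}: f^{-1}(U) = ∅ ∈ τ_X ✓.
  U = {p4}: f^{-1}(U) = {ν} ∈ τ_X ✓.
  U = {p1, p3}: f^{-1}(U) = {μ} ∈ τ_X ✓.
  U = {p2, p3}: f^{-1}(U) = ∅ ∈ τ_X ✓.
  U = {p3, p4}: f^{-1}(U) = {ν} ∈ τ_X ✓.
  U = {p1, p2, p3}: f^{-1}(U) = {μ} ∈ τ_X ✓.
  U = {p1, p3, p4}: f^{-1}(U) = {μ, ν} ∈ τ_X ✓.
  U = {p2, p3, p4}: f^{-1}(U) = {ν} ∈ τ_X ✓.
  U = {p1, p2, p3, p4}: f^{-1}(U) = {μ, ν} ∈ τ_X ✓.
Every preimage lies in τ_X, so f IS continuous.


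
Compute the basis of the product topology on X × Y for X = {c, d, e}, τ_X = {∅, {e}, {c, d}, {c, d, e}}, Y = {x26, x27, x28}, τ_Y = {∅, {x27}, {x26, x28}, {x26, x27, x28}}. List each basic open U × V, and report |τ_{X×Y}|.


Basis B = {∅ × ∅, {e} × {x27}, {c, d} × {x27}, {e} × {x26, x28}, {c, d, e} × {x27}, {e} × {x26, x27, x28}, {c, d} × {x26, x28}, {c, d} × {x26, x27, x28}, {c, d, e} × {x26, x28}, {c, d, e} × {x26, x27, x28}}; |τ_{X×Y}| = 16.

Enumerate products U × V with U ∈ τ_X, V ∈ τ_Y (deduplicated):
  ∅ × ∅ = {} (∅)
  {e} × {x27} = {(e,x27)}
  {c, d} × {x27} = {(c,x27), (d,x27)}
  {e} × {x26, x28} = {(e,x26), (e,x28)}
  {c, d, e} × {x27} = {(c,x27), (d,x27), (e,x27)}
  {e} × {x26, x27, x28} = {(e,x26), (e,x27), (e,x28)}
  {c, d} × {x26, x28} = {(c,x26), (c,x28), (d,x26), (d,x28)}
  {c, d} × {x26, x27, x28} = {(c,x26), (c,x27), (c,x28), (d,x26), (d,x27), (d,x28)}
  {c, d, e} × {x26, x28} = {(c,x26), (c,x28), (d,x26), (d,x28), (e,x26), (e,x28)}
  {c, d, e} × {x26, x27, x28} = {(c,x26), (c,x27), (c,x28), (d,x26), (d,x27), (d,x28), (e,x26), (e,x27), (e,x28)}
These 10 distinct sets form the basis B.
Close under arbitrary unions to get τ_{X×Y}; counting gives |τ_{X×Y}| = 16.


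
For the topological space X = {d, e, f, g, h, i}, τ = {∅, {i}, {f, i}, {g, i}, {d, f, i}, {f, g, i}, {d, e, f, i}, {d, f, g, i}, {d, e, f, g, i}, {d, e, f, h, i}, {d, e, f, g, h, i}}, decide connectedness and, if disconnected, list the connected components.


(X, τ) is connected.

Find clopen sets (U ∈ τ with X ∖ U ∈ τ):
  U = ∅, X ∖ U = {d, e, f, g, h, i} — both open, so U is clopen.
  U = {d, e, f, g, h, i}, X ∖ U = ∅ — both open, so U is clopen.
Only trivial clopens (∅ and X) exist, so (X, τ) is connected.
Compute connected components by grouping points that agree on all clopens:
  component: {d, e, f, g, h, i}


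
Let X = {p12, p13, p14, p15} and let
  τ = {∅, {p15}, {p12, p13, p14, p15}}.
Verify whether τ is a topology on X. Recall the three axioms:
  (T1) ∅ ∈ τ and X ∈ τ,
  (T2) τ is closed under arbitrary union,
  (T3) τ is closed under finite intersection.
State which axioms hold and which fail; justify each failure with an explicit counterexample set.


τ IS a topology on X.

Axiom (T1): ∅ ∈ τ? Yes; X ∈ τ? Yes.
Axiom (T2/T3): check pairwise unions and intersections of members of τ.
All pairwise intersections and unions checked — each lies in τ. Therefore τ satisfies (T1), (T2), (T3): it IS a topology on X.


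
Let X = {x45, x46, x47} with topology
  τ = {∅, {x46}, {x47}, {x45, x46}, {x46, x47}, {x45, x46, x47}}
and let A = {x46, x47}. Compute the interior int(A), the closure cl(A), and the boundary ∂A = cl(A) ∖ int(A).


int(A) = {x46, x47}, cl(A) = {x45, x46, x47}, ∂A = {x45}.

Closed sets in (X, τ) are complements of opens:
  closed(X, τ) = {∅, {x45}, {x47}, {x45, x46}, {x45, x47}, {x45, x46, x47}}.
int(A) = ⋃ {U ∈ τ : U ⊆ A}. Opens contained in A: ∅, {x46}, {x47}, {x46, x47}.
Taking the union of these: int(A) = {x46, x47}.
cl(A) = ⋂ {C closed : A ⊆ C}. Closed sets containing A: {x45, x46, x47}.
Intersecting these: cl(A) = {x45, x46, x47}.
∂A = cl(A) ∖ int(A) = {x45, x46, x47} ∖ {x46, x47} = {x45}.


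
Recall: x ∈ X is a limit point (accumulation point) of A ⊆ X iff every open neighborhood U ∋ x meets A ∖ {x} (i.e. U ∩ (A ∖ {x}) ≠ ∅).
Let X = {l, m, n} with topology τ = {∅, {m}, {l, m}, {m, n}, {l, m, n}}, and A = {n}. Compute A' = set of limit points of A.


A' = ∅

For each x ∈ X, list the open sets U ∈ τ with x ∈ U, then check whether U ∩ (A ∖ {x}) ≠ ∅ for every such U.
  x = l: open {l, m} ∋ x has {l, m} ∩ (A ∖ {l}) = ∅, so x is NOT a limit point.
  x = m: open {m} ∋ x has {m} ∩ (A ∖ {m}) = ∅, so x is NOT a limit point.
  x = n: open {m, n} ∋ x has {m, n} ∩ (A ∖ {n}) = ∅, so x is NOT a limit point.
Collecting: A' = ∅.
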